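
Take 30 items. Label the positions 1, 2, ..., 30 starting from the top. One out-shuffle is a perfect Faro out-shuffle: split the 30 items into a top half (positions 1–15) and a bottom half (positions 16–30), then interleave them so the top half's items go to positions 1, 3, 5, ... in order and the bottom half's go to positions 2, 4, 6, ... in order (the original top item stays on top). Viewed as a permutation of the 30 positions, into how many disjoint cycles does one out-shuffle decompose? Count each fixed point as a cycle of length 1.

Trace each unvisited position around until it returns:
(1) (2 3 5 9 17 4 ... len 28) (30)
3 cycles in total.

3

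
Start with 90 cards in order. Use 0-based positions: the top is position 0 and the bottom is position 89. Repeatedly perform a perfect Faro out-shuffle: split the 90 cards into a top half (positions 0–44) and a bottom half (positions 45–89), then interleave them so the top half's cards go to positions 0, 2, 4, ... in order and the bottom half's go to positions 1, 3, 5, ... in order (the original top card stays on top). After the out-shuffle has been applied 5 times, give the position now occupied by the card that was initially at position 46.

48

Track the card's position through each out-shuffle:
46 → 3 → 6 → 12 → 24 → 48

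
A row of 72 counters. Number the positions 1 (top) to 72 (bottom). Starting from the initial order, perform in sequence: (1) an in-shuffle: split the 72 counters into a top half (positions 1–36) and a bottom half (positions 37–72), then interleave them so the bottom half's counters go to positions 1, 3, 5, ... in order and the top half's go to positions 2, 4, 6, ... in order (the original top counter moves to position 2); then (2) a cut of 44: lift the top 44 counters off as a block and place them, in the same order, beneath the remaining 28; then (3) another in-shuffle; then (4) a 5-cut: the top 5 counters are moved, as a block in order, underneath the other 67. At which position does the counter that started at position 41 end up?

68

Track the counter from position 41 forward through each operation:
  after op 1 (in-shuffle): 41 → 9
  after op 2 (cut 44): 9 → 37
  after op 3 (in-shuffle): 37 → 1
  after op 4 (cut 5): 1 → 68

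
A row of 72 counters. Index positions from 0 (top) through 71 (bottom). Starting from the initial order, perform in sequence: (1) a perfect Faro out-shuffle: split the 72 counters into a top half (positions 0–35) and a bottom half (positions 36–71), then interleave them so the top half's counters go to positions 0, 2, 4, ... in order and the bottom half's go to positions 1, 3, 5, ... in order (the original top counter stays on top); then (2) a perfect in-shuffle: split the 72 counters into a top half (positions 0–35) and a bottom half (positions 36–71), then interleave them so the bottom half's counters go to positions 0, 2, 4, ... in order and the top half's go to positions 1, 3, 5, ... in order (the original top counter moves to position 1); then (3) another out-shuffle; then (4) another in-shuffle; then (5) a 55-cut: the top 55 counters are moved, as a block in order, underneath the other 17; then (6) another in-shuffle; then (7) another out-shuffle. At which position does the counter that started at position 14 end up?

Track the counter from position 14 forward through each operation:
  after op 1 (out-shuffle): 14 → 28
  after op 2 (in-shuffle): 28 → 57
  after op 3 (out-shuffle): 57 → 43
  after op 4 (in-shuffle): 43 → 14
  after op 5 (cut 55): 14 → 31
  after op 6 (in-shuffle): 31 → 63
  after op 7 (out-shuffle): 63 → 55

55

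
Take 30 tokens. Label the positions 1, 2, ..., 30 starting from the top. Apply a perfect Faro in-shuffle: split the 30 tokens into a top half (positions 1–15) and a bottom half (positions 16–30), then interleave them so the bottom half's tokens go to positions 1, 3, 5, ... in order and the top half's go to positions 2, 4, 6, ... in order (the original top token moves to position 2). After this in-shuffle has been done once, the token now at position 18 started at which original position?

9

Work backwards from position 18, undoing one in-shuffle at a time:
18 ← 9
So the token now at position 18 started at position 9.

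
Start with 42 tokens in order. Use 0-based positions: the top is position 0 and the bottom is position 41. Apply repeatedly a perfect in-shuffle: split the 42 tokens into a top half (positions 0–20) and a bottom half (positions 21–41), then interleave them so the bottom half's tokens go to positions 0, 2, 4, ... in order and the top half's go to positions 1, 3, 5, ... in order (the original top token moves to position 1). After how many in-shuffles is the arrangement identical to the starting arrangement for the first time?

The in-shuffle permutes the 42 positions with cycle lengths [14, 14, 14].
Every token is home exactly when every cycle has completed a whole number of laps, i.e. after lcm(14) = 14 in-shuffles.

14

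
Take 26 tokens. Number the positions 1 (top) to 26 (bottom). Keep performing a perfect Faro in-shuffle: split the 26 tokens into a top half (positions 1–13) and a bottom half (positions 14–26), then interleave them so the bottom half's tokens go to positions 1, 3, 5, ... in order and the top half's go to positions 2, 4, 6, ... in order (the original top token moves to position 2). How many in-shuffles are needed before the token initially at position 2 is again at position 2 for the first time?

Follow position 2 under repeated in-shuffles:
2 → 4 → 8 → 16 → 5 → 10 → 20 → 13 → 26 → 25 → 23 → 19 → 11 → 22 → 17 → 7 → 14 → 1 → 2
It first returns after 18 in-shuffles.

18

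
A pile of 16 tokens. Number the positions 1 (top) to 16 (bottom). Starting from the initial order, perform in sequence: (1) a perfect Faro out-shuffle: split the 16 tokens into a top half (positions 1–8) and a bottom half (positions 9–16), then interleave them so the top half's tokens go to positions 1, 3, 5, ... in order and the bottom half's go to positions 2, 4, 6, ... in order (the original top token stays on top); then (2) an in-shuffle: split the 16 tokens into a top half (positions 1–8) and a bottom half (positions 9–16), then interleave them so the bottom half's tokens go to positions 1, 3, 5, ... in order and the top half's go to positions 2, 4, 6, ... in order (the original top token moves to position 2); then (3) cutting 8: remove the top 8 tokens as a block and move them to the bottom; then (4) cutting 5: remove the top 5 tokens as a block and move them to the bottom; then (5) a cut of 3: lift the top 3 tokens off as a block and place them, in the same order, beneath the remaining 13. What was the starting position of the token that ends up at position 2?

Undo the operations in reverse order, starting from position 2:
  undo op 5 (cut 3): 2 ← 5
  undo op 4 (cut 5): 5 ← 10
  undo op 3 (cut 8): 10 ← 2
  undo op 2 (in-shuffle, from top half): 2 ← 1
  undo op 1 (out-shuffle, from top half): 1 ← 1
So the token at position 2 came from original position 1.

1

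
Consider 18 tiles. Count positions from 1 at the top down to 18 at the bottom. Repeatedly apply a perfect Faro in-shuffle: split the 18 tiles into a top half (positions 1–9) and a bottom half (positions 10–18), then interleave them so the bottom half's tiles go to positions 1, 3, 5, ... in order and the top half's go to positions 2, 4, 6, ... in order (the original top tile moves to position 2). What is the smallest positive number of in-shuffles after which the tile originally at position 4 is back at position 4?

18

Follow position 4 under repeated in-shuffles:
4 → 8 → 16 → 13 → 7 → 14 → 9 → 18 → 17 → 15 → 11 → 3 → 6 → 12 → 5 → 10 → 1 → 2 → 4
It first returns after 18 in-shuffles.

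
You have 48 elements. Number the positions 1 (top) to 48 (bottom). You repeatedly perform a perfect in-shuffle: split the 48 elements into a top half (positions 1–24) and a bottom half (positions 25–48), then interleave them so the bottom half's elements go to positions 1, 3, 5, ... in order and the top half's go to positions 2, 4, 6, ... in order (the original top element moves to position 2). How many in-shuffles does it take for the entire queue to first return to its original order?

The in-shuffle permutes the 48 positions with cycle lengths [3, 3, 21, 21].
Every element is home exactly when every cycle has completed a whole number of laps, i.e. after lcm(3, 21) = 21 in-shuffles.

21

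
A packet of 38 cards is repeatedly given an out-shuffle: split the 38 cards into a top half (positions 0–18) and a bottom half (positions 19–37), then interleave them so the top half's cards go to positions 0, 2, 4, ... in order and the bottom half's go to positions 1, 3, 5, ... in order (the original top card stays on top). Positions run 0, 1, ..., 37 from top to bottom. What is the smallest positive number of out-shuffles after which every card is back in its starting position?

36

The out-shuffle permutes the 38 positions with cycle lengths [1, 1, 36].
Every card is home exactly when every cycle has completed a whole number of laps, i.e. after lcm(1, 36) = 36 out-shuffles.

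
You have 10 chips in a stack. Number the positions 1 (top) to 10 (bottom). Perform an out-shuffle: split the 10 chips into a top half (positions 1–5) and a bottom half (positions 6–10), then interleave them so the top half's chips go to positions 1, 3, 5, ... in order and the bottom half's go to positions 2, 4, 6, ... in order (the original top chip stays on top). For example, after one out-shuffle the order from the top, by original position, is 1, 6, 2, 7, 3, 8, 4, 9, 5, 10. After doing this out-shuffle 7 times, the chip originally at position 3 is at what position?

5

Track the chip's position through each out-shuffle:
3 → 5 → 9 → 8 → 6 → 2 → 3 → 5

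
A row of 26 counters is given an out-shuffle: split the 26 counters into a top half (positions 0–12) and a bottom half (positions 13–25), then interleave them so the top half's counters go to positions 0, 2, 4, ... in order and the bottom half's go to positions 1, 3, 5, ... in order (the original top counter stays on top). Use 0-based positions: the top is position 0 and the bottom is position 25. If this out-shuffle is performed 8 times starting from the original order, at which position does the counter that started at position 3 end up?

Track the counter's position through each out-shuffle:
3 → 6 → 12 → 24 → 23 → 21 → 17 → 9 → 18

18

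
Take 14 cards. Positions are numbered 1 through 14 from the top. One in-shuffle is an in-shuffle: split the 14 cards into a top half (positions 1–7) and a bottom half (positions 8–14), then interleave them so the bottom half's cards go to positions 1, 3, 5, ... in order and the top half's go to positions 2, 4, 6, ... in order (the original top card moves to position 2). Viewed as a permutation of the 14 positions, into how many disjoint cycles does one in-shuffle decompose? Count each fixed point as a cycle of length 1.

4

Trace each unvisited position around until it returns:
(1 2 4 8) (3 6 12 9) (5 10) (7 14 13 11)
4 cycles in total.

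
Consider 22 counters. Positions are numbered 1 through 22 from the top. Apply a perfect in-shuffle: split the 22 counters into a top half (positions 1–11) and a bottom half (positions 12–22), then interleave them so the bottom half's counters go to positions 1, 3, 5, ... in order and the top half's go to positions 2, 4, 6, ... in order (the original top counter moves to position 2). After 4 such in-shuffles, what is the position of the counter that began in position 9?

Track the counter's position through each in-shuffle:
9 → 18 → 13 → 3 → 6

6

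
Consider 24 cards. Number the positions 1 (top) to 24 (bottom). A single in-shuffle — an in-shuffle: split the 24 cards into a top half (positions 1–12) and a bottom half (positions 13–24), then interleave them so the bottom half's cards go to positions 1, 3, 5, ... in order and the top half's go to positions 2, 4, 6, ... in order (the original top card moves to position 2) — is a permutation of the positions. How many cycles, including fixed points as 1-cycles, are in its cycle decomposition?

Trace each unvisited position around until it returns:
(1 2 4 8 16 7 ... len 20) (5 10 20 15)
2 cycles in total.

2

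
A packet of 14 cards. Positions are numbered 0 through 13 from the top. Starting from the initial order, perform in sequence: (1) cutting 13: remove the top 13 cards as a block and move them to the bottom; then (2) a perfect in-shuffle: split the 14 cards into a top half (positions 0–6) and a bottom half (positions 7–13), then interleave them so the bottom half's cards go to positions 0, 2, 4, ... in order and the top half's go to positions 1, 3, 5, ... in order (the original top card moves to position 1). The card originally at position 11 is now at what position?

Track the card from position 11 forward through each operation:
  after op 1 (cut 13): 11 → 12
  after op 2 (in-shuffle): 12 → 10

10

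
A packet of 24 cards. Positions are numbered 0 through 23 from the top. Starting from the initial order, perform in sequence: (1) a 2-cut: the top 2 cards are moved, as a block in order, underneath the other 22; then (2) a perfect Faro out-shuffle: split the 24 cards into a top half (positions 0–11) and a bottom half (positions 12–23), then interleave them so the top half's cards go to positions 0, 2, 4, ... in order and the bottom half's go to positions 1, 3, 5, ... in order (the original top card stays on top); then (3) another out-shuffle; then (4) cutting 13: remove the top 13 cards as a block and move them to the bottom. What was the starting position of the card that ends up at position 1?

Undo the operations in reverse order, starting from position 1:
  undo op 4 (cut 13): 1 ← 14
  undo op 3 (out-shuffle, from top half): 14 ← 7
  undo op 2 (out-shuffle, from bottom half): 7 ← 15
  undo op 1 (cut 2): 15 ← 17
So the card at position 1 came from original position 17.

17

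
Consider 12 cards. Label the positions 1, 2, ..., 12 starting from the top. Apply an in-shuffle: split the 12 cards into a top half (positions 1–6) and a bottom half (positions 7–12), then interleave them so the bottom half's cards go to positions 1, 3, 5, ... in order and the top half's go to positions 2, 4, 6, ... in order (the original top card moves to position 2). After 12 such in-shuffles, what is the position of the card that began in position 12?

Track the card's position through each in-shuffle:
12 → 11 → 9 → 5 → 10 → 7 → 1 → 2 → 4 → 8 → 3 → 6 → 12

12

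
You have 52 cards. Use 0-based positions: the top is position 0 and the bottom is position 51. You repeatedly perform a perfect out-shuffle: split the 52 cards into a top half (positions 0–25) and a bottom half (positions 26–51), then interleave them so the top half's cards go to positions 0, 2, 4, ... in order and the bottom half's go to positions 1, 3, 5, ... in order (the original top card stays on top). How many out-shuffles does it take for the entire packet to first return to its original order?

8

The out-shuffle permutes the 52 positions with cycle lengths [1, 1, 2, 8, 8, 8, 8, 8, 8].
Every card is home exactly when every cycle has completed a whole number of laps, i.e. after lcm(1, 2, 8) = 8 out-shuffles.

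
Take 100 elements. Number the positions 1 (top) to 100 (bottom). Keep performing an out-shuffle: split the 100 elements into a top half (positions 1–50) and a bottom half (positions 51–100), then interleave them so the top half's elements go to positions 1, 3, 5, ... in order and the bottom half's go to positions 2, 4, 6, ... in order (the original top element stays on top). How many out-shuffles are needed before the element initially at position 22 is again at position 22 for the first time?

Follow position 22 under repeated out-shuffles:
22 → 43 → 85 → 70 → 40 → 79 → 58 → 16 → 31 → 61 → 22
It first returns after 10 out-shuffles.

10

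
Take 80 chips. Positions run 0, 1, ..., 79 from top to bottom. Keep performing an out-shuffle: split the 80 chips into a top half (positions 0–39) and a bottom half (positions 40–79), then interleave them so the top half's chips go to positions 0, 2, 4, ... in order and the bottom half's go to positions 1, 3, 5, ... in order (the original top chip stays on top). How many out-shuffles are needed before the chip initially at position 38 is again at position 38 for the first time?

39

Follow position 38 under repeated out-shuffles:
38 → 76 → 73 → 67 → 55 → 31 → 62 → 45 → ... → 38 (length 39)
It first returns after 39 out-shuffles.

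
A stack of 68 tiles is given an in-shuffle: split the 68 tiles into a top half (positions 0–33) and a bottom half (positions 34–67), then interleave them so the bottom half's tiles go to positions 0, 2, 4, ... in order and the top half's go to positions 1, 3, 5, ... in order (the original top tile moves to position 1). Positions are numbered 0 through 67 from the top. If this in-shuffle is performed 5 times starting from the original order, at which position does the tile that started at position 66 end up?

4

Track the tile's position through each in-shuffle:
66 → 64 → 60 → 52 → 36 → 4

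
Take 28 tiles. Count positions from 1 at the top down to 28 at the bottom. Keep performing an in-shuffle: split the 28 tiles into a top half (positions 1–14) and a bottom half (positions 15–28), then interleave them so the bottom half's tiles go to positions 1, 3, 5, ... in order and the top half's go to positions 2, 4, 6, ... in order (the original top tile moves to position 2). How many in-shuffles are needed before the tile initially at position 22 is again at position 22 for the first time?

28

Follow position 22 under repeated in-shuffles:
22 → 15 → 1 → 2 → 4 → 8 → 16 → 3 → ... → 22 (length 28)
It first returns after 28 in-shuffles.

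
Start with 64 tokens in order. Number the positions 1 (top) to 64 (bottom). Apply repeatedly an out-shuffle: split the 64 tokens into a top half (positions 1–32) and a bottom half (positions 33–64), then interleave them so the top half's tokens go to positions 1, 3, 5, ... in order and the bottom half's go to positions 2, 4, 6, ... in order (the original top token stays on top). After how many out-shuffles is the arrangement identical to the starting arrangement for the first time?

The out-shuffle permutes the 64 positions with cycle lengths [1, 1, 2, 3, 3, 6, 6, 6, 6, 6, 6, 6, 6, 6].
Every token is home exactly when every cycle has completed a whole number of laps, i.e. after lcm(1, 2, 3, 6) = 6 out-shuffles.

6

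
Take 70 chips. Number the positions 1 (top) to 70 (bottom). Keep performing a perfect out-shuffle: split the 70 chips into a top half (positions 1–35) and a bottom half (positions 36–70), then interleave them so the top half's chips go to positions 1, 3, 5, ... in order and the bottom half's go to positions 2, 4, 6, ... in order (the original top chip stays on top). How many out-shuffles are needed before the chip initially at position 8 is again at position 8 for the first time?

22

Follow position 8 under repeated out-shuffles:
8 → 15 → 29 → 57 → 44 → 18 → 35 → 69 → ... → 8 (length 22)
It first returns after 22 out-shuffles.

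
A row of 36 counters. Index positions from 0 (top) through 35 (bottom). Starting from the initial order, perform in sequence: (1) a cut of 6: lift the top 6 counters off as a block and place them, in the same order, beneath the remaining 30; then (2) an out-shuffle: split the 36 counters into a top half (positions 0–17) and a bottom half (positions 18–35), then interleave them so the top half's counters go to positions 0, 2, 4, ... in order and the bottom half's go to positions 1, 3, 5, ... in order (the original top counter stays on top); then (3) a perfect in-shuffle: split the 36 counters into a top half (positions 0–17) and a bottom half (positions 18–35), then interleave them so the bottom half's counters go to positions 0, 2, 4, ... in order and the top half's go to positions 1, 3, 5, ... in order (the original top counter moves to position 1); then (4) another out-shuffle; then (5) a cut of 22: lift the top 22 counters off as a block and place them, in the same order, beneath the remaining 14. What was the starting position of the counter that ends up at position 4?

Undo the operations in reverse order, starting from position 4:
  undo op 5 (cut 22): 4 ← 26
  undo op 4 (out-shuffle, from top half): 26 ← 13
  undo op 3 (in-shuffle, from top half): 13 ← 6
  undo op 2 (out-shuffle, from top half): 6 ← 3
  undo op 1 (cut 6): 3 ← 9
So the counter at position 4 came from original position 9.

9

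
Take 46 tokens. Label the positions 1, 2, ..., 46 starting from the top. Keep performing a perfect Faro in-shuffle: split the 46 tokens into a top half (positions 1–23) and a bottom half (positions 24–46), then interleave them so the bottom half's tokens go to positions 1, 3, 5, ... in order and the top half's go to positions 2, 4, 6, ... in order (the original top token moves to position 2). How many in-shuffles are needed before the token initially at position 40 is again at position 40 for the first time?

Follow position 40 under repeated in-shuffles:
40 → 33 → 19 → 38 → 29 → 11 → 22 → 44 → ... → 40 (length 23)
It first returns after 23 in-shuffles.

23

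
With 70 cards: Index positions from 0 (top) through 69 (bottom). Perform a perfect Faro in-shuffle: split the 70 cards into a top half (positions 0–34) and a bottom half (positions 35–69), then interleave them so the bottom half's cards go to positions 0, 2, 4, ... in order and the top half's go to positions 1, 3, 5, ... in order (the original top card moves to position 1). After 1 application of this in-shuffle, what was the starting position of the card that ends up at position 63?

Work backwards from position 63, undoing one in-shuffle at a time:
63 ← 31
So the card now at position 63 started at position 31.

31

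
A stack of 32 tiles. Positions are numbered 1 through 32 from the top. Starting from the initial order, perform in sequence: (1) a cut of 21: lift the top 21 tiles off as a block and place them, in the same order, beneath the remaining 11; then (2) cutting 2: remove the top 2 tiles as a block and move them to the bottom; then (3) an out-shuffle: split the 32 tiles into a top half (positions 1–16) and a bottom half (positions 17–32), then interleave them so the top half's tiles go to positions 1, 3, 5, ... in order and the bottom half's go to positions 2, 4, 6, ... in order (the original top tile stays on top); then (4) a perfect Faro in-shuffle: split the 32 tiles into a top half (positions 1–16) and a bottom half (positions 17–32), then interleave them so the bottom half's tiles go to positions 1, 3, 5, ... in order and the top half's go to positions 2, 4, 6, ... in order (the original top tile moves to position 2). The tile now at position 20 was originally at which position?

12

Undo the operations in reverse order, starting from position 20:
  undo op 4 (in-shuffle, from top half): 20 ← 10
  undo op 3 (out-shuffle, from bottom half): 10 ← 21
  undo op 2 (cut 2): 21 ← 23
  undo op 1 (cut 21): 23 ← 12
So the tile at position 20 came from original position 12.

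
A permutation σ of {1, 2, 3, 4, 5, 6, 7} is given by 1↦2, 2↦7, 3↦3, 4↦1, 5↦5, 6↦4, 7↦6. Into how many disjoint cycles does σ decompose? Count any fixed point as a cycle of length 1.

Cycle decomposition: (1 2 7 6 4) (3) (5).
3 cycles.

3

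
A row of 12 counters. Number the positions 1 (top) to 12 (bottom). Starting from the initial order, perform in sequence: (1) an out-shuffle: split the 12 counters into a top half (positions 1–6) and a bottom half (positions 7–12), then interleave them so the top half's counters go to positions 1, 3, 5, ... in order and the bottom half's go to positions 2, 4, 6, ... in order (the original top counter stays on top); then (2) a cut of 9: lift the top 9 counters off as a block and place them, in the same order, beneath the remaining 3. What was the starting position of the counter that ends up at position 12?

5

Undo the operations in reverse order, starting from position 12:
  undo op 2 (cut 9): 12 ← 9
  undo op 1 (out-shuffle, from top half): 9 ← 5
So the counter at position 12 came from original position 5.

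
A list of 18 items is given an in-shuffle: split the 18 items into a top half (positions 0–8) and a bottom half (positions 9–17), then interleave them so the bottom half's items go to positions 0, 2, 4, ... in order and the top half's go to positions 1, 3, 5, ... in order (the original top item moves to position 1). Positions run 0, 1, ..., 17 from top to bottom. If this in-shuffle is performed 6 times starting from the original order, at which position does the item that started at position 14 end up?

9

Track the item's position through each in-shuffle:
14 → 10 → 2 → 5 → 11 → 4 → 9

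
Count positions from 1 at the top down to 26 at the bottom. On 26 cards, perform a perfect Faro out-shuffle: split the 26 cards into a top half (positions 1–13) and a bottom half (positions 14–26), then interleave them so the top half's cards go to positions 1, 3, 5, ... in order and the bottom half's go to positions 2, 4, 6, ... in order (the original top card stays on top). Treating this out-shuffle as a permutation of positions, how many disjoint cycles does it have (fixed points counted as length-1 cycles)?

4

Trace each unvisited position around until it returns:
(1) (2 3 5 9 17 8 ... len 20) (6 11 21 16) (26)
4 cycles in total.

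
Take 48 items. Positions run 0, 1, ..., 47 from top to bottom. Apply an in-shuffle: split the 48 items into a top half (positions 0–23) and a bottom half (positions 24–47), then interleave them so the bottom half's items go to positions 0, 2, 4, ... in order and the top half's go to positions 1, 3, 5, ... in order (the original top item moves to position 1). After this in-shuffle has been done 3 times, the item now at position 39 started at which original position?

4

Work backwards from position 39, undoing one in-shuffle at a time:
39 ← 19 ← 9 ← 4
So the item now at position 39 started at position 4.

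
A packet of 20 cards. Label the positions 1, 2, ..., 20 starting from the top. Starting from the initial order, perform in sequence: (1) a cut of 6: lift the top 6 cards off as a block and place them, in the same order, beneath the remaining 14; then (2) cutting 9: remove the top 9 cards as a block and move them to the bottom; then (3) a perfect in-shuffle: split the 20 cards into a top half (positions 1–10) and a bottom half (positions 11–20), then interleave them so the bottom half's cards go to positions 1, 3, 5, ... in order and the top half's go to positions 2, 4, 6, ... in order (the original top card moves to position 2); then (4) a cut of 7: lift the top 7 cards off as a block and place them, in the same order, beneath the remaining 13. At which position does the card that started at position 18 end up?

19

Track the card from position 18 forward through each operation:
  after op 1 (cut 6): 18 → 12
  after op 2 (cut 9): 12 → 3
  after op 3 (in-shuffle): 3 → 6
  after op 4 (cut 7): 6 → 19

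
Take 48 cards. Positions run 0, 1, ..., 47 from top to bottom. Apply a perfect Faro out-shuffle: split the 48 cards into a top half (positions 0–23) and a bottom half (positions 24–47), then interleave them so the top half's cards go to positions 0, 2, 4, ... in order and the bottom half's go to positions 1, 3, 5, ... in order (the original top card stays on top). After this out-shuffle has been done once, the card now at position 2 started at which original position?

1

Work backwards from position 2, undoing one out-shuffle at a time:
2 ← 1
So the card now at position 2 started at position 1.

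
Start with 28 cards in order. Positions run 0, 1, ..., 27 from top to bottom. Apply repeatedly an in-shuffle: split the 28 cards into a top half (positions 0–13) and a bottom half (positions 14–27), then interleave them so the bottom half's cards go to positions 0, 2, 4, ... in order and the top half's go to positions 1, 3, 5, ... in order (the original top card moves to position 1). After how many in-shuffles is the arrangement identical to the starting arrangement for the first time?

28

The in-shuffle permutes the 28 positions with cycle lengths [28].
Every card is home exactly when every cycle has completed a whole number of laps, i.e. after lcm(28) = 28 in-shuffles.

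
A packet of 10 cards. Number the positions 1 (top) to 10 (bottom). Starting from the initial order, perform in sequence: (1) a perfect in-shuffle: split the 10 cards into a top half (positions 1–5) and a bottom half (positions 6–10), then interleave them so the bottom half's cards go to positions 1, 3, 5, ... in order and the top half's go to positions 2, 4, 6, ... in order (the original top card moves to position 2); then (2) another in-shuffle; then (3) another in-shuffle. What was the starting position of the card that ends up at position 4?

Undo the operations in reverse order, starting from position 4:
  undo op 3 (in-shuffle, from top half): 4 ← 2
  undo op 2 (in-shuffle, from top half): 2 ← 1
  undo op 1 (in-shuffle, from bottom half): 1 ← 6
So the card at position 4 came from original position 6.

6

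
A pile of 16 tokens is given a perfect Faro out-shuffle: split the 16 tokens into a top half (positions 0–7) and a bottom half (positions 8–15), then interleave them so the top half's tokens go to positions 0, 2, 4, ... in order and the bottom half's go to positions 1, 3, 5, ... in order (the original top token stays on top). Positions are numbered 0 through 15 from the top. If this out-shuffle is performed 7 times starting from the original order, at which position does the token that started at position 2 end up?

1

Track the token's position through each out-shuffle:
2 → 4 → 8 → 1 → 2 → 4 → 8 → 1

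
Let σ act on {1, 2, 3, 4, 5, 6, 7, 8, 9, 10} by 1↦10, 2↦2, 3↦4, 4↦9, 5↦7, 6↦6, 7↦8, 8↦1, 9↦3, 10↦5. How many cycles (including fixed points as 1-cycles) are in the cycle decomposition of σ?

Cycle decomposition: (1 10 5 7 8) (2) (3 4 9) (6).
4 cycles.

4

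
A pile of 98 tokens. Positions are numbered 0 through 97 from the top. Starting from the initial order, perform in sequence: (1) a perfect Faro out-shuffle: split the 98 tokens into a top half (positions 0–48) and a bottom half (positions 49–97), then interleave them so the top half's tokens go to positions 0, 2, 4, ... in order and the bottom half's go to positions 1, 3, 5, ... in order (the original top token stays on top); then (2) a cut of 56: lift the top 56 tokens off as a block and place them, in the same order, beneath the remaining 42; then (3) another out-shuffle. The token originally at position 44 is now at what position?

64

Track the token from position 44 forward through each operation:
  after op 1 (out-shuffle): 44 → 88
  after op 2 (cut 56): 88 → 32
  after op 3 (out-shuffle): 32 → 64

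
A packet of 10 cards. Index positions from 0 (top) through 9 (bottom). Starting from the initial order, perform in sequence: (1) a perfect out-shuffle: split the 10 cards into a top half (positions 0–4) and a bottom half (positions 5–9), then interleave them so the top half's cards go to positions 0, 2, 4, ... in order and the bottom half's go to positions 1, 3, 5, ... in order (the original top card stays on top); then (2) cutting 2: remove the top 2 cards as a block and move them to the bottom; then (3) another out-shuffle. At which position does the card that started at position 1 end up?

0

Track the card from position 1 forward through each operation:
  after op 1 (out-shuffle): 1 → 2
  after op 2 (cut 2): 2 → 0
  after op 3 (out-shuffle): 0 → 0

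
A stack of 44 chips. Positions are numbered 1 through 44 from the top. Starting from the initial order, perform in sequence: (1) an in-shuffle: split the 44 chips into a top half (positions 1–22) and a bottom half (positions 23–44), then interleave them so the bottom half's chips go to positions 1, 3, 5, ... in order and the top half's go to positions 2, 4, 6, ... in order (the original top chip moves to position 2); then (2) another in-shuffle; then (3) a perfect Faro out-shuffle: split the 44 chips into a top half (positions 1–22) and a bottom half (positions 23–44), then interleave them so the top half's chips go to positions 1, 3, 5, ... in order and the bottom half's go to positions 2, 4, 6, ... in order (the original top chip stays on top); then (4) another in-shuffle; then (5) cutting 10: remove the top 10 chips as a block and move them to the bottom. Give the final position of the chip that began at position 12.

Track the chip from position 12 forward through each operation:
  after op 1 (in-shuffle): 12 → 24
  after op 2 (in-shuffle): 24 → 3
  after op 3 (out-shuffle): 3 → 5
  after op 4 (in-shuffle): 5 → 10
  after op 5 (cut 10): 10 → 44

44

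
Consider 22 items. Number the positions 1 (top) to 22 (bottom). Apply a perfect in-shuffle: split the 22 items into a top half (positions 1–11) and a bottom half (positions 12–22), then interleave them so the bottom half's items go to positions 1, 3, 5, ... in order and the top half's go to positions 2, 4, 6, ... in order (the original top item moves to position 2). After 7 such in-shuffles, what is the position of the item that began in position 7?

Track the item's position through each in-shuffle:
7 → 14 → 5 → 10 → 20 → 17 → 11 → 22

22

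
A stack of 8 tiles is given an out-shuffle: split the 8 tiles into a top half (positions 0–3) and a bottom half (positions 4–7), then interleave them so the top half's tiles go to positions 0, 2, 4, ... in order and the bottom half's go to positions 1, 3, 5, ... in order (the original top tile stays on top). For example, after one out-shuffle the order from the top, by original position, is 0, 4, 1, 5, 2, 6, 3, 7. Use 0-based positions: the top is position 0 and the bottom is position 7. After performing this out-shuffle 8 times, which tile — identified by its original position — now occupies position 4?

1

Work backwards from position 4, undoing one out-shuffle at a time:
4 ← 2 ← 1 ← 4 ← 2 ← 1 ← 4 ← 2 ← 1
So the tile now at position 4 started at position 1.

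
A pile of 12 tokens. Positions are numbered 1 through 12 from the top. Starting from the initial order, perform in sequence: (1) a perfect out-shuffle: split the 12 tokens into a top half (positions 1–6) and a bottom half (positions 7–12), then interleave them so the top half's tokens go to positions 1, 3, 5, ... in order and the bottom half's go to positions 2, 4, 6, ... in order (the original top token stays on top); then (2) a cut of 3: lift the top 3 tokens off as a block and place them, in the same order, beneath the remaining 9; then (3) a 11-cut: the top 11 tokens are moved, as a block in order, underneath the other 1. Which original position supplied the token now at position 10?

Undo the operations in reverse order, starting from position 10:
  undo op 3 (cut 11): 10 ← 9
  undo op 2 (cut 3): 9 ← 12
  undo op 1 (out-shuffle, from bottom half): 12 ← 12
So the token at position 10 came from original position 12.

12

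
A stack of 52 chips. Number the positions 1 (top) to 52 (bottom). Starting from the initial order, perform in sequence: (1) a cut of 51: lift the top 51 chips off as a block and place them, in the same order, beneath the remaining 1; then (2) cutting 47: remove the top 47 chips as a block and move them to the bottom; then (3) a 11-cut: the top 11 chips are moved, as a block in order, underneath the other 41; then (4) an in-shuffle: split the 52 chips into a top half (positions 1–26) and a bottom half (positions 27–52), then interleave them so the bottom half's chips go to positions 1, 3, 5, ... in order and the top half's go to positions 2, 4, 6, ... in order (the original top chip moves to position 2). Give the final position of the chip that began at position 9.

Track the chip from position 9 forward through each operation:
  after op 1 (cut 51): 9 → 10
  after op 2 (cut 47): 10 → 15
  after op 3 (cut 11): 15 → 4
  after op 4 (in-shuffle): 4 → 8

8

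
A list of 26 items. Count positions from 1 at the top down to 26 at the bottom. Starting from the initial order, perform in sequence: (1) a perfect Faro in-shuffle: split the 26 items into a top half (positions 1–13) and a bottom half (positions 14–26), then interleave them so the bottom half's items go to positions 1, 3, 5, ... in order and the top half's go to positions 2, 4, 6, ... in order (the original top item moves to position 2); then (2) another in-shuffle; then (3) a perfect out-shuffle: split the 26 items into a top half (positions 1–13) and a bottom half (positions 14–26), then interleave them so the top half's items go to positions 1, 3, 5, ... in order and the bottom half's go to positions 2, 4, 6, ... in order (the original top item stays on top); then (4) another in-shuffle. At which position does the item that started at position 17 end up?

4

Track the item from position 17 forward through each operation:
  after op 1 (in-shuffle): 17 → 7
  after op 2 (in-shuffle): 7 → 14
  after op 3 (out-shuffle): 14 → 2
  after op 4 (in-shuffle): 2 → 4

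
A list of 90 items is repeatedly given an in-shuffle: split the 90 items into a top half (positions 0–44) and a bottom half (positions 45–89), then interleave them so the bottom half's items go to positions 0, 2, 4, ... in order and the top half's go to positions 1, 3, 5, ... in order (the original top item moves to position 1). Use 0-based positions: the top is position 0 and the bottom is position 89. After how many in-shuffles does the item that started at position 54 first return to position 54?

Follow position 54 under repeated in-shuffles:
54 → 18 → 37 → 75 → 60 → 30 → 61 → 32 → 65 → 40 → 81 → 72 → 54
It first returns after 12 in-shuffles.

12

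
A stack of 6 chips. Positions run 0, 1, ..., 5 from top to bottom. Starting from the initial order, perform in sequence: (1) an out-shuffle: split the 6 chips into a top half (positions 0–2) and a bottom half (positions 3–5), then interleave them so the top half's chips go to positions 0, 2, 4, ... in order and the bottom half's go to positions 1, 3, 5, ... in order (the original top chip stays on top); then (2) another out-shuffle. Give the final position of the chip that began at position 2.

3

Track the chip from position 2 forward through each operation:
  after op 1 (out-shuffle): 2 → 4
  after op 2 (out-shuffle): 4 → 3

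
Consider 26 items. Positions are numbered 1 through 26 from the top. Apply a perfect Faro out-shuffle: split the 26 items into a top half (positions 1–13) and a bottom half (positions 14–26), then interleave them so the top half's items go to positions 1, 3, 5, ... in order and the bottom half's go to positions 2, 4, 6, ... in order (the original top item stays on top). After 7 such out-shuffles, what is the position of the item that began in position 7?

Track the item's position through each out-shuffle:
7 → 13 → 25 → 24 → 22 → 18 → 10 → 19

19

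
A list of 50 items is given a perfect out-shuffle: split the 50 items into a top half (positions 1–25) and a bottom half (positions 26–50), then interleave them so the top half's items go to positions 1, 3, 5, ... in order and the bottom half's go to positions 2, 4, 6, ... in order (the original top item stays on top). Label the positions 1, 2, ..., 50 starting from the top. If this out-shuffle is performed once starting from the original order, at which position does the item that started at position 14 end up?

Track the item's position through each out-shuffle:
14 → 27

27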